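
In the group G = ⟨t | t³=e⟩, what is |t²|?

Compute successive powers until reaching e:
  (t²)¹ = t², (t²)² = t, (t²)³ = e.
The smallest positive k with (t²)ᵏ = e is 3.

Answer: 3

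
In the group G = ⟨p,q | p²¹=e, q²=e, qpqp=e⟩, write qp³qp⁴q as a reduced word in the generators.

Multiply left to right, reducing at each step:
  q · p³ = p¹⁸q
  (p¹⁸q) · q = p¹⁸
  (p¹⁸) · p⁴ = p
  p · q = pq

Answer: pq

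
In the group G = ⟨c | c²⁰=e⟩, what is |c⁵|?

Compute successive powers until reaching e:
  (c⁵)¹ = c⁵, (c⁵)² = c¹⁰, (c⁵)³ = c¹⁵, (c⁵)⁴ = e.
The smallest positive k with (c⁵)ᵏ = e is 4.

Answer: 4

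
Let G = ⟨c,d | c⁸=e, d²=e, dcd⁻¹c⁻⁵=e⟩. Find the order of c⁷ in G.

Compute successive powers until reaching e:
  (c⁷)¹ = c⁷, (c⁷)² = c⁶, (c⁷)³ = c⁵, (c⁷)⁴ = c⁴, (c⁷)⁵ = c³, (c⁷)⁶ = c², (c⁷)⁷ = c, (c⁷)⁸ = e.
The smallest positive k with (c⁷)ᵏ = e is 8.

Answer: 8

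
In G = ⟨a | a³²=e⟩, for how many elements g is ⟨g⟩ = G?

G is cyclic of order 32. An element generates G iff its order is 32, and a cyclic group of order 32 has exactly φ(32) = 16 such elements.

Answer: 16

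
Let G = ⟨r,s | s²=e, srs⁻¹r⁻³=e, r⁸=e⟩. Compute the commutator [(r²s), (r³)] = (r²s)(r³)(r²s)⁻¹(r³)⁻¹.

[(r²s), (r³)] = (r²s)·(r³)·(r²s)⁻¹·(r³)⁻¹.
  (r²s) · (r³) = r³s
  (r³s) · (r²s) = r
  r · (r⁵) = r⁶

Answer: r⁶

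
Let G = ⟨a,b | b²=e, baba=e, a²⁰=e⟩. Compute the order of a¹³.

Compute successive powers until reaching e:
  (a¹³)¹ = a¹³, (a¹³)² = a⁶, (a¹³)³ = a¹⁹, (a¹³)⁴ = a¹², (a¹³)⁵ = a⁵, (a¹³)⁶ = a¹⁸, (a¹³)⁷ = a¹¹, (a¹³)⁸ = a⁴, (a¹³)⁹ = a¹⁷, (a¹³)¹⁰ = a¹⁰, (a¹³)¹¹ = a³, (a¹³)¹² = a¹⁶, (a¹³)¹³ = a⁹, (a¹³)¹⁴ = a², (a¹³)¹⁵ = a¹⁵, (a¹³)¹⁶ = a⁸, (a¹³)¹⁷ = a, (a¹³)¹⁸ = a¹⁴, (a¹³)¹⁹ = a⁷, (a¹³)²⁰ = e.
The smallest positive k with (a¹³)ᵏ = e is 20.

Answer: 20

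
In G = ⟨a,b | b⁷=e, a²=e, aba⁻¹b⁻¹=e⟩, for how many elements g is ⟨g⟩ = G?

G is cyclic of order 14. An element generates G iff its order is 14, and a cyclic group of order 14 has exactly φ(14) = 6 such elements.

Answer: 6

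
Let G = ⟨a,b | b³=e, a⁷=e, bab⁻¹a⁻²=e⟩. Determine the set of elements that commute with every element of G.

An element z ∈ Z(G) iff z commutes with every generator.
For example e is central: e·a = a = a·e; e·b = b = b·e.
Whereas a ∉ Z(G) since a·b = ab ≠ a²b = b·a.
Checking each of the 21 elements this way gives Z(G) = {e}, of order 1.

Answer: {e}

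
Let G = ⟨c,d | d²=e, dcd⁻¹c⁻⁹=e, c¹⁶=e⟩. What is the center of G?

An element z ∈ Z(G) iff z commutes with every generator.
For example c² is central: (c²)·c = c³ = c·(c²); (c²)·d = c²d = d·(c²).
Whereas c ∉ Z(G) since c·d = cd ≠ c⁹d = d·c.
Checking each of the 32 elements this way gives Z(G) = {e, c², c⁴, c⁶, c⁸, c¹⁰, c¹², c¹⁴}, of order 8.

Answer: {e, c², c⁴, c⁶, c⁸, c¹⁰, c¹², c¹⁴}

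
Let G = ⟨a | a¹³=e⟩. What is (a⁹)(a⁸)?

Compute (a⁹) · (a⁸) by multiplying left to right and reducing via the relations at each step:
  (a⁹) · a⁸ = a⁴

Answer: a⁴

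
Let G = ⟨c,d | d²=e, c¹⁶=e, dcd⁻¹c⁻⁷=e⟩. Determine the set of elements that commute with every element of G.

An element z ∈ Z(G) iff z commutes with every generator.
For example c⁸ is central: (c⁸)·c = c⁹ = c·(c⁸); (c⁸)·d = c⁸d = d·(c⁸).
Whereas c ∉ Z(G) since c·d = cd ≠ c⁷d = d·c.
Checking each of the 32 elements this way gives Z(G) = {e, c⁸}, of order 2.

Answer: {e, c⁸}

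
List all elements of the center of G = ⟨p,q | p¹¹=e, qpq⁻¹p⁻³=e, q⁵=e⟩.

An element z ∈ Z(G) iff z commutes with every generator.
For example e is central: e·p = p = p·e; e·q = q = q·e.
Whereas p ∉ Z(G) since p·q = pq ≠ p³q = q·p.
Checking each of the 55 elements this way gives Z(G) = {e}, of order 1.

Answer: {e}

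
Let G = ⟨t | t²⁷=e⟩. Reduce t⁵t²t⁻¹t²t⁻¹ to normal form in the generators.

Multiply left to right, reducing at each step:
  (t⁵) · t² = t⁷
  (t⁷) · t⁻¹ = t⁶
  (t⁶) · t² = t⁸
  (t⁸) · t⁻¹ = t⁷

Answer: t⁷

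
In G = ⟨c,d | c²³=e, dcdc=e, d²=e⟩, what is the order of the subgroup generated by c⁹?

|⟨c⁹⟩| equals the order of c⁹. Compute successive powers until reaching e:
  (c⁹)¹ = c⁹, (c⁹)² = c¹⁸, (c⁹)³ = c⁴, (c⁹)⁴ = c¹³, (c⁹)⁵ = c²², (c⁹)⁶ = c⁸, (c⁹)⁷ = c¹⁷, (c⁹)⁸ = c³, (c⁹)⁹ = c¹², (c⁹)¹⁰ = c²¹, (c⁹)¹¹ = c⁷, (c⁹)¹² = c¹⁶, (c⁹)¹³ = c², (c⁹)¹⁴ = c¹¹, (c⁹)¹⁵ = c²⁰, (c⁹)¹⁶ = c⁶, (c⁹)¹⁷ = c¹⁵, (c⁹)¹⁸ = c, (c⁹)¹⁹ = c¹⁰, (c⁹)²⁰ = c¹⁹, (c⁹)²¹ = c⁵, (c⁹)²² = c¹⁴, (c⁹)²³ = e.
The smallest positive k with (c⁹)ᵏ = e is 23, so |⟨c⁹⟩| = 23.

Answer: 23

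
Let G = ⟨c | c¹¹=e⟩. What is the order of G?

G is generated by a single element, so G is cyclic. The relator gives c¹¹ = e and no smaller power is forced to be e, so the 11 powers {c, e, c², c³, c⁴, c⁵, c⁶, c⁷, c⁸, c⁹, c¹⁰} are distinct. Hence |G| = 11.

Answer: 11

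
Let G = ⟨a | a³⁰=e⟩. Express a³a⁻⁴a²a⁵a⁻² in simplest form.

Multiply left to right, reducing at each step:
  (a³) · a⁻⁴ = a²⁹
  (a²⁹) · a² = a
  a · a⁵ = a⁶
  (a⁶) · a⁻² = a⁴

Answer: a⁴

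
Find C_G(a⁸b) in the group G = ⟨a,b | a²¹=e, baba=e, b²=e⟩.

⟨a⁸b⟩ ⊆ C_G(a⁸b) since powers of a⁸b commute with a⁸b; so |C_G(a⁸b)| ≥ |⟨a⁸b⟩| = 2.
By orbit–stabilizer, |C_G(a⁸b)| = |G| / |conj. class of a⁸b| = 42 / 21 = 2.
The 2 elements commuting with a⁸b are {e, a⁸b}.

Answer: {e, a⁸b}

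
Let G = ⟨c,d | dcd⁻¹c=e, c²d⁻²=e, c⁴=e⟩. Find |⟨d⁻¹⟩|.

|⟨d⁻¹⟩| equals the order of d⁻¹. Compute successive powers until reaching e:
  (d⁻¹)¹ = d⁻¹, (d⁻¹)² = c², (d⁻¹)³ = d, (d⁻¹)⁴ = e.
The smallest positive k with (d⁻¹)ᵏ = e is 4, so |⟨d⁻¹⟩| = 4.

Answer: 4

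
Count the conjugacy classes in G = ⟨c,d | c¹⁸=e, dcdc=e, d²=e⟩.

The conjugacy classes (representative and size) are:
  [e] (size 1), [c] (size 2), [c²] (size 2), [c³] (size 2), [c¹⁴] (size 2), [c⁵] (size 2), [c¹²] (size 2), [c⁷] (size 2), [c¹⁰] (size 2), [c⁹] (size 1), [c¹⁰d] (size 9), [cd] (size 9).
Class equation: 1 + 2 + 2 + 2 + 2 + 2 + 2 + 2 + 2 + 1 + 9 + 9 = 36 = |G|. So G has 12 conjugacy classes.

Answer: 12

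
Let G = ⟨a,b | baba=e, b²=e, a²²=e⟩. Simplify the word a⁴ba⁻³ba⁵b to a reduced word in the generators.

Multiply left to right, reducing at each step:
  (a⁴) · b = a⁴b
  (a⁴b) · a⁻³ = a⁷b
  (a⁷b) · b = a⁷
  (a⁷) · a⁵ = a¹²
  (a¹²) · b = a¹²b

Answer: a¹²b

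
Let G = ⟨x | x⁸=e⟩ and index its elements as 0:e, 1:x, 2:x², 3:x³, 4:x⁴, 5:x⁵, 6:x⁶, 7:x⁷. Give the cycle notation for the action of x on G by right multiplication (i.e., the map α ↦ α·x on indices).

(0 1 2 3 4 5 6 7)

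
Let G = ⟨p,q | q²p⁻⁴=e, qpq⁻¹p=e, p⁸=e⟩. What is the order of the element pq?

Compute successive powers until reaching e:
  (pq)¹ = pq, (pq)² = p⁴, (pq)³ = pq⁻¹, (pq)⁴ = e.
The smallest positive k with (pq)ᵏ = e is 4.

Answer: 4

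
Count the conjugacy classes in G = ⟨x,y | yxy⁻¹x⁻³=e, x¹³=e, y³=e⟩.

The conjugacy classes (representative and size) are:
  [e] (size 1), [x] (size 3), [x⁵] (size 3), [x¹⁰] (size 3), [x⁸] (size 3), [x¹⁰y] (size 13), [x⁷y²] (size 13).
Class equation: 1 + 3 + 3 + 3 + 3 + 13 + 13 = 39 = |G|. So G has 7 conjugacy classes.

Answer: 7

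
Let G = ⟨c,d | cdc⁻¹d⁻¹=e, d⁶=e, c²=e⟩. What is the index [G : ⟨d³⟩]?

First find ord(d³) by computing successive powers:
  (d³)¹ = d³, (d³)² = e.
So |⟨d³⟩| = ord(d³) = 2. With |G| = 12, by Lagrange [G : ⟨d³⟩] = 12/2 = 6.

Answer: 6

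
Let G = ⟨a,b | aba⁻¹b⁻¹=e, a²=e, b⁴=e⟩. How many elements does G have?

Enumerate words in the generators, reducing via the relations: the distinct elements are
  {a, b, e, ab, b², b³, ab², ab³}.
No further products give new elements, so |G| = 8.

Answer: 8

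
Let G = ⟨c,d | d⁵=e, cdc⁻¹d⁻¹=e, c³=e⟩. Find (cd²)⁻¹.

The order of (cd²) is 15 (smallest k with (cd²)ᵏ = e), so (cd²)⁻¹ = (cd²)¹⁴ = c²d³.
Check: (cd²) · (c²d³) → (cd²) · c² = d²;   (d²) · d³ = e, giving e as required.

Answer: c²d³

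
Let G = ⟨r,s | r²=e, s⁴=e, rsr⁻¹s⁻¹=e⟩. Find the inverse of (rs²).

The order of (rs²) is 2 (smallest k with (rs²)ᵏ = e), so (rs²)⁻¹ = (rs²)¹ = rs².
Check: (rs²) · (rs²) → (rs²) · r = s²;   (s²) · s² = e, giving e as required.

Answer: rs²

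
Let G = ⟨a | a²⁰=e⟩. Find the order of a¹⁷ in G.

Compute successive powers until reaching e:
  (a¹⁷)¹ = a¹⁷, (a¹⁷)² = a¹⁴, (a¹⁷)³ = a¹¹, (a¹⁷)⁴ = a⁸, (a¹⁷)⁵ = a⁵, (a¹⁷)⁶ = a², (a¹⁷)⁷ = a¹⁹, (a¹⁷)⁸ = a¹⁶, (a¹⁷)⁹ = a¹³, (a¹⁷)¹⁰ = a¹⁰, (a¹⁷)¹¹ = a⁷, (a¹⁷)¹² = a⁴, (a¹⁷)¹³ = a, (a¹⁷)¹⁴ = a¹⁸, (a¹⁷)¹⁵ = a¹⁵, (a¹⁷)¹⁶ = a¹², (a¹⁷)¹⁷ = a⁹, (a¹⁷)¹⁸ = a⁶, (a¹⁷)¹⁹ = a³, (a¹⁷)²⁰ = e.
The smallest positive k with (a¹⁷)ᵏ = e is 20.

Answer: 20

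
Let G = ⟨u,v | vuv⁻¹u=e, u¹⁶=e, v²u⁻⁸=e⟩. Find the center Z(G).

An element z ∈ Z(G) iff z commutes with every generator.
For example u⁸ is central: (u⁸)·u = u⁹ = u·(u⁸); (u⁸)·v = v⁻¹ = v·(u⁸).
Whereas u ∉ Z(G) since u·v = uv ≠ u⁷v⁻¹ = v·u.
Checking each of the 32 elements this way gives Z(G) = {e, u⁸}, of order 2.

Answer: {e, u⁸}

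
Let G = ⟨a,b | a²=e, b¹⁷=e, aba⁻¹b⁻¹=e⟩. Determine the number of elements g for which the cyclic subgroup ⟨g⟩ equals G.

G is cyclic of order 34. An element generates G iff its order is 34, and a cyclic group of order 34 has exactly φ(34) = 16 such elements.

Answer: 16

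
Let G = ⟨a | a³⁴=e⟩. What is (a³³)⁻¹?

The order of (a³³) is 34 (smallest k with (a³³)ᵏ = e), so (a³³)⁻¹ = (a³³)³³ = a.
Check: (a³³) · a → (a³³) · a = e, giving e as required.

Answer: a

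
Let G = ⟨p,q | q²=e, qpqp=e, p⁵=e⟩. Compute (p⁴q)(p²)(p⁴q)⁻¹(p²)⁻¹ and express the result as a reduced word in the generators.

[(p⁴q), (p²)] = (p⁴q)·(p²)·(p⁴q)⁻¹·(p²)⁻¹.
  (p⁴q) · (p²) = p²q
  (p²q) · (p⁴q) = p³
  (p³) · (p³) = p

Answer: p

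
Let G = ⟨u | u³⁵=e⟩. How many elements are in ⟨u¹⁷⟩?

|⟨u¹⁷⟩| equals the order of u¹⁷. Compute successive powers until reaching e:
  (u¹⁷)¹ = u¹⁷, (u¹⁷)² = u³⁴, (u¹⁷)³ = u¹⁶, (u¹⁷)⁴ = u³³, (u¹⁷)⁵ = u¹⁵, (u¹⁷)⁶ = u³², (u¹⁷)⁷ = u¹⁴, (u¹⁷)⁸ = u³¹, (u¹⁷)⁹ = u¹³, (u¹⁷)¹⁰ = u³⁰, (u¹⁷)¹¹ = u¹², (u¹⁷)¹² = u²⁹, (u¹⁷)¹³ = u¹¹, (u¹⁷)¹⁴ = u²⁸, (u¹⁷)¹⁵ = u¹⁰, (u¹⁷)¹⁶ = u²⁷, (u¹⁷)¹⁷ = u⁹, (u¹⁷)¹⁸ = u²⁶, (u¹⁷)¹⁹ = u⁸, (u¹⁷)²⁰ = u²⁵, (u¹⁷)²¹ = u⁷, (u¹⁷)²² = u²⁴, (u¹⁷)²³ = u⁶, (u¹⁷)²⁴ = u²³, (u¹⁷)²⁵ = u⁵, (u¹⁷)²⁶ = u²², (u¹⁷)²⁷ = u⁴, (u¹⁷)²⁸ = u²¹, (u¹⁷)²⁹ = u³, (u¹⁷)³⁰ = u²⁰, (u¹⁷)³¹ = u², (u¹⁷)³² = u¹⁹, (u¹⁷)³³ = u, (u¹⁷)³⁴ = u¹⁸, (u¹⁷)³⁵ = e.
The smallest positive k with (u¹⁷)ᵏ = e is 35, so |⟨u¹⁷⟩| = 35.

Answer: 35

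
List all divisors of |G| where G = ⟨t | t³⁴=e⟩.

|G| = 34 = 2 · 17. By Lagrange's theorem the order of any subgroup divides 34; the divisors of 34 are 1, 2, 17, 34.

Answer: 1, 2, 17, 34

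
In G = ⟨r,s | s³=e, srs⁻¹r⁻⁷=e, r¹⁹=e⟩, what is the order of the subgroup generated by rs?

|⟨rs⟩| equals the order of rs. Compute successive powers until reaching e:
  (rs)¹ = rs, (rs)² = r⁸s², (rs)³ = e.
The smallest positive k with (rs)ᵏ = e is 3, so |⟨rs⟩| = 3.

Answer: 3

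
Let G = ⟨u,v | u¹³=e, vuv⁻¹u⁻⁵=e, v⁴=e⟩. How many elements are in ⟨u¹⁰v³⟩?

|⟨u¹⁰v³⟩| equals the order of u¹⁰v³. Compute successive powers until reaching e:
  (u¹⁰v³)¹ = u¹⁰v³, (u¹⁰v³)² = u¹²v², (u¹⁰v³)³ = u²v, (u¹⁰v³)⁴ = e.
The smallest positive k with (u¹⁰v³)ᵏ = e is 4, so |⟨u¹⁰v³⟩| = 4.

Answer: 4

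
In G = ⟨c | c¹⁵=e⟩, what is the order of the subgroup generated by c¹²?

|⟨c¹²⟩| equals the order of c¹². Compute successive powers until reaching e:
  (c¹²)¹ = c¹², (c¹²)² = c⁹, (c¹²)³ = c⁶, (c¹²)⁴ = c³, (c¹²)⁵ = e.
The smallest positive k with (c¹²)ᵏ = e is 5, so |⟨c¹²⟩| = 5.

Answer: 5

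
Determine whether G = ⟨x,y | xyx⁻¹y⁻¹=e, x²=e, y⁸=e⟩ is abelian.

Each pair of generators commutes: x·y = xy = y·x. Since the generators pairwise commute, every element of G commutes with every other, so G is abelian.

Answer: Yes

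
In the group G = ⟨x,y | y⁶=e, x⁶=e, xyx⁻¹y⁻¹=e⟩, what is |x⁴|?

Compute successive powers until reaching e:
  (x⁴)¹ = x⁴, (x⁴)² = x², (x⁴)³ = e.
The smallest positive k with (x⁴)ᵏ = e is 3.

Answer: 3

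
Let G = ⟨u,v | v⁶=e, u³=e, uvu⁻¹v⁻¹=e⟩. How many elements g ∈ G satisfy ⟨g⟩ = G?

⟨g⟩ = G would require ord(g) = |G| = 18, but the maximum element order in G is 6 < 18. So G is not cyclic and no single element generates it: the count is 0.

Answer: 0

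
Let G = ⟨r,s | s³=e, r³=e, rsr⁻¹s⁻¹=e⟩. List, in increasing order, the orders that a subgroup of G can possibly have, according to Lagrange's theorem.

|G| = 9 = 3². By Lagrange's theorem the order of any subgroup divides 9; the divisors of 9 are 1, 3, 9.

Answer: 1, 3, 9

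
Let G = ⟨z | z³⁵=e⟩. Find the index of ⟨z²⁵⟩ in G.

First find ord(z²⁵) by computing successive powers:
  (z²⁵)¹ = z²⁵, (z²⁵)² = z¹⁵, (z²⁵)³ = z⁵, (z²⁵)⁴ = z³⁰, (z²⁵)⁵ = z²⁰, (z²⁵)⁶ = z¹⁰, (z²⁵)⁷ = e.
So |⟨z²⁵⟩| = ord(z²⁵) = 7. With |G| = 35, by Lagrange [G : ⟨z²⁵⟩] = 35/7 = 5.

Answer: 5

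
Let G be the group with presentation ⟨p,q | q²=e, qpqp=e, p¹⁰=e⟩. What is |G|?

Enumerate words in the generators, reducing via the relations: the distinct elements are
  {e, p, q, pq, p², p³, p⁴, p⁵, p⁶, p⁷, p⁸, p⁹, p²q, p³q, p⁴q, p⁵q, p⁶q, p⁷q, p⁸q, p⁹q}.
No further products give new elements, so |G| = 20.

Answer: 20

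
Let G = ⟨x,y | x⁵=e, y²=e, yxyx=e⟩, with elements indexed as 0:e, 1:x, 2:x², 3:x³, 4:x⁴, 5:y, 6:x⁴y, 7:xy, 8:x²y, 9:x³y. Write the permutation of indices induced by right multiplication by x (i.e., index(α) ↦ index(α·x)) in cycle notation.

(0 1 2 3 4)(5 6 9 8 7)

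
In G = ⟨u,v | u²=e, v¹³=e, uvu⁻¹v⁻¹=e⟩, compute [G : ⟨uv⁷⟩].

First find ord(uv⁷) by computing successive powers:
  (uv⁷)¹ = uv⁷, (uv⁷)² = v, (uv⁷)³ = uv⁸, (uv⁷)⁴ = v², (uv⁷)⁵ = uv⁹, (uv⁷)⁶ = v³, (uv⁷)⁷ = uv¹⁰, (uv⁷)⁸ = v⁴, (uv⁷)⁹ = uv¹¹, (uv⁷)¹⁰ = v⁵, (uv⁷)¹¹ = uv¹², (uv⁷)¹² = v⁶, (uv⁷)¹³ = u, (uv⁷)¹⁴ = v⁷, (uv⁷)¹⁵ = uv, (uv⁷)¹⁶ = v⁸, (uv⁷)¹⁷ = uv², (uv⁷)¹⁸ = v⁹, (uv⁷)¹⁹ = uv³, (uv⁷)²⁰ = v¹⁰, (uv⁷)²¹ = uv⁴, (uv⁷)²² = v¹¹, (uv⁷)²³ = uv⁵, (uv⁷)²⁴ = v¹², (uv⁷)²⁵ = uv⁶, (uv⁷)²⁶ = e.
So |⟨uv⁷⟩| = ord(uv⁷) = 26. With |G| = 26, by Lagrange [G : ⟨uv⁷⟩] = 26/26 = 1.

Answer: 1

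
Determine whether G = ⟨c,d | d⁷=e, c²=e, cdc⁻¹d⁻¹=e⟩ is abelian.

Each pair of generators commutes: c·d = cd = d·c. Since the generators pairwise commute, every element of G commutes with every other, so G is abelian.

Answer: Yes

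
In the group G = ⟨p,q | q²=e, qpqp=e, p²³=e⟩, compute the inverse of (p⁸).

The order of (p⁸) is 23 (smallest k with (p⁸)ᵏ = e), so (p⁸)⁻¹ = (p⁸)²² = p¹⁵.
Check: (p⁸) · (p¹⁵) → (p⁸) · p¹⁵ = e, giving e as required.

Answer: p¹⁵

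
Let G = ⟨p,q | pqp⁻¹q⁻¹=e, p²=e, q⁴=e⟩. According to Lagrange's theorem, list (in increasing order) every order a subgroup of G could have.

|G| = 8 = 2³. By Lagrange's theorem the order of any subgroup divides 8; the divisors of 8 are 1, 2, 4, 8.

Answer: 1, 2, 4, 8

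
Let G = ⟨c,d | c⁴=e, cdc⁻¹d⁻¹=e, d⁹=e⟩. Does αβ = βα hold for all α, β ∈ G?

Each pair of generators commutes: c·d = cd = d·c. Since the generators pairwise commute, every element of G commutes with every other, so G is abelian.

Answer: Yes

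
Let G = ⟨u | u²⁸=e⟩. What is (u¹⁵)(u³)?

Compute (u¹⁵) · (u³) by multiplying left to right and reducing via the relations at each step:
  (u¹⁵) · u³ = u¹⁸

Answer: u¹⁸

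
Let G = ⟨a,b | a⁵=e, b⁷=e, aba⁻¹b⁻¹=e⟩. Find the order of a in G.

Compute successive powers until reaching e:
  a¹ = a, a² = a², a³ = a³, a⁴ = a⁴, a⁵ = e.
The smallest positive k with aᵏ = e is 5.

Answer: 5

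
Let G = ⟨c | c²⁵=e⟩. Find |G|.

G is generated by a single element, so G is cyclic. The relator gives c²⁵ = e and no smaller power is forced to be e, so the 25 powers {c, e, c², c³, c⁴, c⁵, c⁶, c⁷, c⁸, c⁹, c²², c²³, c²¹, c²⁰, c²⁴, c¹², c¹³, c¹¹, c¹⁰, c¹⁴, c¹⁵, c¹⁶, c¹⁷, c¹⁸, c¹⁹} are distinct. Hence |G| = 25.

Answer: 25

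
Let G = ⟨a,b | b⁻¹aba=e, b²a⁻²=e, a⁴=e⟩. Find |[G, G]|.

G' = [G, G] is generated by all commutators. The generator-pair commutators are: [a, b] = a².
The subgroup they normally generate is {e, a²}, of order 2.
Check: |G/G'| = 8/2 = 4 is the order of the abelianisation.

Answer: 2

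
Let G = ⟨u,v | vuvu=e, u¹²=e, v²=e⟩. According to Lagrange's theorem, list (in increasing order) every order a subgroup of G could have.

|G| = 24 = 2³ · 3. By Lagrange's theorem the order of any subgroup divides 24; the divisors of 24 are 1, 2, 3, 4, 6, 8, 12, 24.

Answer: 1, 2, 3, 4, 6, 8, 12, 24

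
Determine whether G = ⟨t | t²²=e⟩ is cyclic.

|G| = 22. The element t has order 22 (its powers give 22 distinct elements), so ⟨t⟩ = G and G is cyclic.

Answer: Yes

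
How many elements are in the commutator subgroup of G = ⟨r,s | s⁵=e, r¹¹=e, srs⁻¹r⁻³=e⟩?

G' = [G, G] is generated by all commutators. The generator-pair commutators are: [r, s] = r⁹.
The subgroup they normally generate is {e, r, r², r³, r⁴, r⁵, r⁶, r⁷, r⁸, r⁹, r¹⁰}, of order 11.
Check: |G/G'| = 55/11 = 5 is the order of the abelianisation.

Answer: 11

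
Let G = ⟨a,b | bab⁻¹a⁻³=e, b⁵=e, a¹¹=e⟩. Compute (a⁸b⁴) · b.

Compute (a⁸b⁴) · b by multiplying left to right and reducing via the relations at each step:
  (a⁸b⁴) · b = a⁸

Answer: a⁸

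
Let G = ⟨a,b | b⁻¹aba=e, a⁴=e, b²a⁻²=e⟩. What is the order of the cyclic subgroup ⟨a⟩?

|⟨a⟩| equals the order of a. Compute successive powers until reaching e:
  a¹ = a, a² = a², a³ = a³, a⁴ = e.
The smallest positive k with aᵏ = e is 4, so |⟨a⟩| = 4.

Answer: 4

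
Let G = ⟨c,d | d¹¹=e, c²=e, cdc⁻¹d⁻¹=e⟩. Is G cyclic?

|G| = 22. The element cd has order 22 (its powers give 22 distinct elements), so ⟨cd⟩ = G and G is cyclic.

Answer: Yes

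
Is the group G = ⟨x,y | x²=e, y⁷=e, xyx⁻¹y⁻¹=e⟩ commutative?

Each pair of generators commutes: x·y = xy = y·x. Since the generators pairwise commute, every element of G commutes with every other, so G is abelian.

Answer: Yes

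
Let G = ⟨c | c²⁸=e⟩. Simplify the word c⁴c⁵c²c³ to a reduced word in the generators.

Multiply left to right, reducing at each step:
  (c⁴) · c⁵ = c⁹
  (c⁹) · c² = c¹¹
  (c¹¹) · c³ = c¹⁴

Answer: c¹⁴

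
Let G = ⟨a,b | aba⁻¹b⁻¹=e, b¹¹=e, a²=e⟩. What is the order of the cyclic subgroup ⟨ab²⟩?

|⟨ab²⟩| equals the order of ab². Compute successive powers until reaching e:
  (ab²)¹ = ab², (ab²)² = b⁴, (ab²)³ = ab⁶, (ab²)⁴ = b⁸, (ab²)⁵ = ab¹⁰, (ab²)⁶ = b, (ab²)⁷ = ab³, (ab²)⁸ = b⁵, (ab²)⁹ = ab⁷, (ab²)¹⁰ = b⁹, (ab²)¹¹ = a, (ab²)¹² = b², (ab²)¹³ = ab⁴, (ab²)¹⁴ = b⁶, (ab²)¹⁵ = ab⁸, (ab²)¹⁶ = b¹⁰, (ab²)¹⁷ = ab, (ab²)¹⁸ = b³, (ab²)¹⁹ = ab⁵, (ab²)²⁰ = b⁷, (ab²)²¹ = ab⁹, (ab²)²² = e.
The smallest positive k with (ab²)ᵏ = e is 22, so |⟨ab²⟩| = 22.

Answer: 22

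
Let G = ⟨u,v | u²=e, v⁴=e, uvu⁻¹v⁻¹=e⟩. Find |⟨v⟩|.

|⟨v⟩| equals the order of v. Compute successive powers until reaching e:
  v¹ = v, v² = v², v³ = v³, v⁴ = e.
The smallest positive k with vᵏ = e is 4, so |⟨v⟩| = 4.

Answer: 4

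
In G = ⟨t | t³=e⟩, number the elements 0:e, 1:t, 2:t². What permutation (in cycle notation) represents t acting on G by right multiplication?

(0 1 2)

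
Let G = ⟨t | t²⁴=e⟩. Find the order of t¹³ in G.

Compute successive powers until reaching e:
  (t¹³)¹ = t¹³, (t¹³)² = t², (t¹³)³ = t¹⁵, (t¹³)⁴ = t⁴, (t¹³)⁵ = t¹⁷, (t¹³)⁶ = t⁶, (t¹³)⁷ = t¹⁹, (t¹³)⁸ = t⁸, (t¹³)⁹ = t²¹, (t¹³)¹⁰ = t¹⁰, (t¹³)¹¹ = t²³, (t¹³)¹² = t¹², (t¹³)¹³ = t, (t¹³)¹⁴ = t¹⁴, (t¹³)¹⁵ = t³, (t¹³)¹⁶ = t¹⁶, (t¹³)¹⁷ = t⁵, (t¹³)¹⁸ = t¹⁸, (t¹³)¹⁹ = t⁷, (t¹³)²⁰ = t²⁰, (t¹³)²¹ = t⁹, (t¹³)²² = t²², (t¹³)²³ = t¹¹, (t¹³)²⁴ = e.
The smallest positive k with (t¹³)ᵏ = e is 24.

Answer: 24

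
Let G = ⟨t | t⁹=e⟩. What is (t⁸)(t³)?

Compute (t⁸) · (t³) by multiplying left to right and reducing via the relations at each step:
  (t⁸) · t³ = t²

Answer: t²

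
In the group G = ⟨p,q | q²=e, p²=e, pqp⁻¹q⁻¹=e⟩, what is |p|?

Compute successive powers until reaching e:
  p¹ = p, p² = e.
The smallest positive k with pᵏ = e is 2.

Answer: 2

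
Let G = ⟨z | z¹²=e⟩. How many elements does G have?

G is generated by a single element, so G is cyclic. The relator gives z¹² = e and no smaller power is forced to be e, so the 12 powers {e, z, z², z³, z⁴, z⁵, z⁶, z⁷, z⁸, z⁹, z¹¹, z¹⁰} are distinct. Hence |G| = 12.

Answer: 12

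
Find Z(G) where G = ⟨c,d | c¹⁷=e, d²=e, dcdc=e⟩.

An element z ∈ Z(G) iff z commutes with every generator.
For example e is central: e·c = c = c·e; e·d = d = d·e.
Whereas c ∉ Z(G) since c·d = cd ≠ c¹⁶d = d·c.
Checking each of the 34 elements this way gives Z(G) = {e}, of order 1.

Answer: {e}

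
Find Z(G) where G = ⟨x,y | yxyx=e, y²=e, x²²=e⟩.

An element z ∈ Z(G) iff z commutes with every generator.
For example x¹¹ is central: (x¹¹)·x = x¹² = x·(x¹¹); (x¹¹)·y = x¹¹y = y·(x¹¹).
Whereas x ∉ Z(G) since x·y = xy ≠ x²¹y = y·x.
Checking each of the 44 elements this way gives Z(G) = {e, x¹¹}, of order 2.

Answer: {e, x¹¹}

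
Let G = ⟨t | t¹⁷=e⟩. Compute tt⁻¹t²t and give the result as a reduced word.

Multiply left to right, reducing at each step:
  t · t⁻¹ = e
  e · t² = t²
  (t²) · t = t³

Answer: t³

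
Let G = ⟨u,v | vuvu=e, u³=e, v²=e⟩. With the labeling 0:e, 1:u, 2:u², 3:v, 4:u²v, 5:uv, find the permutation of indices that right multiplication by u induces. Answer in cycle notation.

(0 1 2)(3 4 5)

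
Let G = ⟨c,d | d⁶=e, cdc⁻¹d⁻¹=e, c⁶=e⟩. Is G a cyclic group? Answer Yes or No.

|G| = 36, but the maximum element order in G is 6 < 36. No single element generates all of G, so G is not cyclic.

Answer: No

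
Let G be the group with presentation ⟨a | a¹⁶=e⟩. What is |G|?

G is generated by a single element, so G is cyclic. The relator gives a¹⁶ = e and no smaller power is forced to be e, so the 16 powers {a, e, a², a³, a⁴, a⁵, a⁶, a⁷, a⁸, a⁹, a¹², a¹³, a¹¹, a¹⁰, a¹⁴, a¹⁵} are distinct. Hence |G| = 16.

Answer: 16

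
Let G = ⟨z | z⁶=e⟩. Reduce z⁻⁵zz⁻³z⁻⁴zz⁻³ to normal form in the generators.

Multiply left to right, reducing at each step:
  z · z = z²
  (z²) · z⁻³ = z⁵
  (z⁵) · z⁻⁴ = z
  z · z = z²
  (z²) · z⁻³ = z⁵

Answer: z⁵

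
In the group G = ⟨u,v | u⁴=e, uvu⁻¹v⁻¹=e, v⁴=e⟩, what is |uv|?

Compute successive powers until reaching e:
  (uv)¹ = uv, (uv)² = u²v², (uv)³ = u³v³, (uv)⁴ = e.
The smallest positive k with (uv)ᵏ = e is 4.

Answer: 4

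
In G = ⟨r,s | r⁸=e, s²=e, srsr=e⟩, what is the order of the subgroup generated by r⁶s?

|⟨r⁶s⟩| equals the order of r⁶s. Compute successive powers until reaching e:
  (r⁶s)¹ = r⁶s, (r⁶s)² = e.
The smallest positive k with (r⁶s)ᵏ = e is 2, so |⟨r⁶s⟩| = 2.

Answer: 2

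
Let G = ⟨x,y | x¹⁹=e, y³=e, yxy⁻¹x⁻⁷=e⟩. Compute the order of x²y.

Compute successive powers until reaching e:
  (x²y)¹ = x²y, (x²y)² = x¹⁶y², (x²y)³ = e.
The smallest positive k with (x²y)ᵏ = e is 3.

Answer: 3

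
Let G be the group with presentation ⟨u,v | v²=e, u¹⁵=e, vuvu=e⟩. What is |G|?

Enumerate words in the generators, reducing via the relations: the distinct elements are
  {e, u, v, uv, u², u³, u⁴, u⁵, u⁶, u⁷, u⁸, u⁹, u²v, u³v, u¹², u¹³, u¹¹, u¹⁰, u¹⁴, u⁴v, u⁵v, u⁶v, u⁷v, u⁸v, u⁹v, u¹²v, u¹³v, u¹¹v, u¹⁰v, u¹⁴v}.
No further products give new elements, so |G| = 30.

Answer: 30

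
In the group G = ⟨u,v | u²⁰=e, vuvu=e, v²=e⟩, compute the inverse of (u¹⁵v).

The order of (u¹⁵v) is 2 (smallest k with (u¹⁵v)ᵏ = e), so (u¹⁵v)⁻¹ = (u¹⁵v)¹ = u¹⁵v.
Check: (u¹⁵v) · (u¹⁵v) → (u¹⁵v) · u¹⁵ = v;   v · v = e, giving e as required.

Answer: u¹⁵v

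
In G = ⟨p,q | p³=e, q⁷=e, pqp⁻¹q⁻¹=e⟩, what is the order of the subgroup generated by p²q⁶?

|⟨p²q⁶⟩| equals the order of p²q⁶. Compute successive powers until reaching e:
  (p²q⁶)¹ = p²q⁶, (p²q⁶)² = pq⁵, (p²q⁶)³ = q⁴, (p²q⁶)⁴ = p²q³, (p²q⁶)⁵ = pq², (p²q⁶)⁶ = q, (p²q⁶)⁷ = p², (p²q⁶)⁸ = pq⁶, (p²q⁶)⁹ = q⁵, (p²q⁶)¹⁰ = p²q⁴, (p²q⁶)¹¹ = pq³, (p²q⁶)¹² = q², (p²q⁶)¹³ = p²q, (p²q⁶)¹⁴ = p, (p²q⁶)¹⁵ = q⁶, (p²q⁶)¹⁶ = p²q⁵, (p²q⁶)¹⁷ = pq⁴, (p²q⁶)¹⁸ = q³, (p²q⁶)¹⁹ = p²q², (p²q⁶)²⁰ = pq, (p²q⁶)²¹ = e.
The smallest positive k with (p²q⁶)ᵏ = e is 21, so |⟨p²q⁶⟩| = 21.

Answer: 21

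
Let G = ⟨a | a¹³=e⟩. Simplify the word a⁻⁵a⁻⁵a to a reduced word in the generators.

Multiply left to right, reducing at each step:
  (a⁸) · a⁻⁵ = a³
  (a³) · a = a⁴

Answer: a⁴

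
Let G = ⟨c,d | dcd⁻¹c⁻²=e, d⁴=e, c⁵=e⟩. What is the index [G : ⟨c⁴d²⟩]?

First find ord(c⁴d²) by computing successive powers:
  (c⁴d²)¹ = c⁴d², (c⁴d²)² = e.
So |⟨c⁴d²⟩| = ord(c⁴d²) = 2. With |G| = 20, by Lagrange [G : ⟨c⁴d²⟩] = 20/2 = 10.

Answer: 10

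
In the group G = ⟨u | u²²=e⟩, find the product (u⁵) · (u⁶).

Compute (u⁵) · (u⁶) by multiplying left to right and reducing via the relations at each step:
  (u⁵) · u⁶ = u¹¹

Answer: u¹¹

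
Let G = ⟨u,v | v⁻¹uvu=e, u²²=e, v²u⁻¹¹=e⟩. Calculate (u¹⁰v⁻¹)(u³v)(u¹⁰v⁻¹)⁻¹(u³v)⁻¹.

[(u¹⁰v⁻¹), (u³v)] = (u¹⁰v⁻¹)·(u³v)·(u¹⁰v⁻¹)⁻¹·(u³v)⁻¹.
  (u¹⁰v⁻¹) · (u³v) = u⁷
  (u⁷) · (u¹⁰v) = u⁶v⁻¹
  (u⁶v⁻¹) · (u³v⁻¹) = u¹⁴

Answer: u¹⁴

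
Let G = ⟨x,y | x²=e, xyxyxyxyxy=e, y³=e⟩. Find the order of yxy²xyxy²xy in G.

Compute successive powers until reaching e:
  (yxy²xyxy²xy)¹ = yxy²xyxy²xy, (yxy²xyxy²xy)² = e.
The smallest positive k with (yxy²xyxy²xy)ᵏ = e is 2.

Answer: 2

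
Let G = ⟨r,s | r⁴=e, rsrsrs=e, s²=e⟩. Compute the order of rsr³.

Compute successive powers until reaching e:
  (rsr³)¹ = rsr³, (rsr³)² = e.
The smallest positive k with (rsr³)ᵏ = e is 2.

Answer: 2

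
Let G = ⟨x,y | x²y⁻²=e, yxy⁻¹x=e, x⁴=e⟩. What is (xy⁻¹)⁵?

Compute successive powers of (xy⁻¹), reducing at each step:
  (xy⁻¹)²: (xy⁻¹) · x = y⁻¹;   (y⁻¹) · y⁻¹ = x²
  (xy⁻¹)³: (x²) · x = x³;   (x³) · y⁻¹ = xy
  (xy⁻¹)⁴: (xy) · x = y;   y · y⁻¹ = e
  (xy⁻¹)⁵: e · x = x;   x · y⁻¹ = xy⁻¹

Answer: xy⁻¹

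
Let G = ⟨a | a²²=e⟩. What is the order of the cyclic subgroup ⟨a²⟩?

|⟨a²⟩| equals the order of a². Compute successive powers until reaching e:
  (a²)¹ = a², (a²)² = a⁴, (a²)³ = a⁶, (a²)⁴ = a⁸, (a²)⁵ = a¹⁰, (a²)⁶ = a¹², (a²)⁷ = a¹⁴, (a²)⁸ = a¹⁶, (a²)⁹ = a¹⁸, (a²)¹⁰ = a²⁰, (a²)¹¹ = e.
The smallest positive k with (a²)ᵏ = e is 11, so |⟨a²⟩| = 11.

Answer: 11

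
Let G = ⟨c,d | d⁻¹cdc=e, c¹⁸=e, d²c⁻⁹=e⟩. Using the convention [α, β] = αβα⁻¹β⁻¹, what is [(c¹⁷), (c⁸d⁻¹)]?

[(c¹⁷), (c⁸d⁻¹)] = (c¹⁷)·(c⁸d⁻¹)·(c¹⁷)⁻¹·(c⁸d⁻¹)⁻¹.
  (c¹⁷) · (c⁸d⁻¹) = c⁷d⁻¹
  (c⁷d⁻¹) · c = c⁶d⁻¹
  (c⁶d⁻¹) · (c⁸d) = c¹⁶

Answer: c¹⁶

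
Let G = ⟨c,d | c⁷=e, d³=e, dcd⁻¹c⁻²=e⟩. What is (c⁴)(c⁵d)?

Compute (c⁴) · (c⁵d) by multiplying left to right and reducing via the relations at each step:
  (c⁴) · c⁵ = c²
  (c²) · d = c²d

Answer: c²d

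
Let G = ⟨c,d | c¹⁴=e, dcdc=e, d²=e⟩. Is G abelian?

c·d = cd but d·c = c¹³d, so c·d ≠ d·c and G is not abelian.

Answer: No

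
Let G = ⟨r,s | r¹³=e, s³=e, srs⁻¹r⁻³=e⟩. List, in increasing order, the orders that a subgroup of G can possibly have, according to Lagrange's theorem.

|G| = 39 = 3 · 13. By Lagrange's theorem the order of any subgroup divides 39; the divisors of 39 are 1, 3, 13, 39.

Answer: 1, 3, 13, 39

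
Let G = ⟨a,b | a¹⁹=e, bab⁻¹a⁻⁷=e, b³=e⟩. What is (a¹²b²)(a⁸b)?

Compute (a¹²b²) · (a⁸b) by multiplying left to right and reducing via the relations at each step:
  (a¹²b²) · a⁸ = a⁵b²
  (a⁵b²) · b = a⁵

Answer: a⁵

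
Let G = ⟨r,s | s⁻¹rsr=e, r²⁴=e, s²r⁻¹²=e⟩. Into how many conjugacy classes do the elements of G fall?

The conjugacy classes (representative and size) are:
  [e] (size 1), [r] (size 2), [r²] (size 2), [r³] (size 2), [r⁴] (size 2), [r⁵] (size 2), [r¹⁸] (size 2), [r⁷] (size 2), [r¹⁶] (size 2), [r¹⁵] (size 2), [r¹⁴] (size 2), [r¹³] (size 2), [r¹²] (size 1), [r⁶s] (size 12), [r⁵s⁻¹] (size 12).
Class equation: 1 + 2 + 2 + 2 + 2 + 2 + 2 + 2 + 2 + 2 + 2 + 2 + 1 + 12 + 12 = 48 = |G|. So G has 15 conjugacy classes.

Answer: 15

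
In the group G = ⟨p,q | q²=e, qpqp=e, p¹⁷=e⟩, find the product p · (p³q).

Compute p · (p³q) by multiplying left to right and reducing via the relations at each step:
  p · p³ = p⁴
  (p⁴) · q = p⁴q

Answer: p⁴q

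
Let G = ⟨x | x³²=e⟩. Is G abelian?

G has a single generator, so G is cyclic and hence abelian.

Answer: Yes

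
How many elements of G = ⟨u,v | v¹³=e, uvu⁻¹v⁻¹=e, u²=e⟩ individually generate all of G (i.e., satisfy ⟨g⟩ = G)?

G is cyclic of order 26. An element generates G iff its order is 26, and a cyclic group of order 26 has exactly φ(26) = 12 such elements.

Answer: 12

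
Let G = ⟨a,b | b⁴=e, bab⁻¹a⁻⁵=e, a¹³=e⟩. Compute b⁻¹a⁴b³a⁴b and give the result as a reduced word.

Multiply left to right, reducing at each step:
  (b³) · a⁴ = a⁶b³
  (a⁶b³) · b³ = a⁶b²
  (a⁶b²) · a⁴ = a²b²
  (a²b²) · b = a²b³

Answer: a²b³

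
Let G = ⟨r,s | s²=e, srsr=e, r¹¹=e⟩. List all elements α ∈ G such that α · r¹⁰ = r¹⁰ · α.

⟨r¹⁰⟩ ⊆ C_G(r¹⁰) since powers of r¹⁰ commute with r¹⁰; so |C_G(r¹⁰)| ≥ |⟨r¹⁰⟩| = 11.
By orbit–stabilizer, |C_G(r¹⁰)| = |G| / |conj. class of r¹⁰| = 22 / 2 = 11.
The 11 elements commuting with r¹⁰ are {e, r, r², r³, r⁴, r⁵, r⁶, r⁷, r⁸, r⁹, r¹⁰}.

Answer: {e, r, r², r³, r⁴, r⁵, r⁶, r⁷, r⁸, r⁹, r¹⁰}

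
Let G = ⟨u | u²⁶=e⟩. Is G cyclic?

|G| = 26. The element u has order 26 (its powers give 26 distinct elements), so ⟨u⟩ = G and G is cyclic.

Answer: Yes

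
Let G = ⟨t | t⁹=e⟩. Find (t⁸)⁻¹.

The order of (t⁸) is 9 (smallest k with (t⁸)ᵏ = e), so (t⁸)⁻¹ = (t⁸)⁸ = t.
Check: (t⁸) · t → (t⁸) · t = e, giving e as required.

Answer: t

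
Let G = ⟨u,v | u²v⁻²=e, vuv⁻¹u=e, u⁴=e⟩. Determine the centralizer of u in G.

⟨u⟩ ⊆ C_G(u) since powers of u commute with u; so |C_G(u)| ≥ |⟨u⟩| = 4.
By orbit–stabilizer, |C_G(u)| = |G| / |conj. class of u| = 8 / 2 = 4.
The 4 elements commuting with u are {e, u, u², u³}.

Answer: {e, u, u², u³}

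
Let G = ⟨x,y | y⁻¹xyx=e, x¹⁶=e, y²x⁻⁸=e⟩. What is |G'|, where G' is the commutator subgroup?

G' = [G, G] is generated by all commutators. The generator-pair commutators are: [x, y] = x².
The subgroup they normally generate is {e, x², x⁴, x⁶, x⁸, x¹⁰, x¹², x¹⁴}, of order 8.
Check: |G/G'| = 32/8 = 4 is the order of the abelianisation.

Answer: 8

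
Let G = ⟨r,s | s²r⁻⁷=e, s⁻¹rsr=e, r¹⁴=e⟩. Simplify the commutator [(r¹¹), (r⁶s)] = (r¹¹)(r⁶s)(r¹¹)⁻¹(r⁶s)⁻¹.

[(r¹¹), (r⁶s)] = (r¹¹)·(r⁶s)·(r¹¹)⁻¹·(r⁶s)⁻¹.
  (r¹¹) · (r⁶s) = r³s
  (r³s) · (r³) = s
  s · (r⁶s⁻¹) = r⁸

Answer: r⁸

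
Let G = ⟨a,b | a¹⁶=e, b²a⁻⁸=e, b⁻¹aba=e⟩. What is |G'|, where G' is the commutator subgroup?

G' = [G, G] is generated by all commutators. The generator-pair commutators are: [a, b] = a².
The subgroup they normally generate is {e, a², a⁴, a⁶, a⁸, a¹⁰, a¹², a¹⁴}, of order 8.
Check: |G/G'| = 32/8 = 4 is the order of the abelianisation.

Answer: 8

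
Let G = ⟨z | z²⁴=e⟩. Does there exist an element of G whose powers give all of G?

|G| = 24. The element z has order 24 (its powers give 24 distinct elements), so ⟨z⟩ = G and G is cyclic.

Answer: Yes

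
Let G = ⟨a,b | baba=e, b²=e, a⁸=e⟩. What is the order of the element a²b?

Compute successive powers until reaching e:
  (a²b)¹ = a²b, (a²b)² = e.
The smallest positive k with (a²b)ᵏ = e is 2.

Answer: 2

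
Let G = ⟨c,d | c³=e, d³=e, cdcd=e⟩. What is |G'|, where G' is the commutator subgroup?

G' = [G, G] is generated by all commutators. The generator-pair commutators are: [c, d] = cd²c.
The subgroup they normally generate is {e, cd, c²d², cd²c}, of order 4.
Check: |G/G'| = 12/4 = 3 is the order of the abelianisation.

Answer: 4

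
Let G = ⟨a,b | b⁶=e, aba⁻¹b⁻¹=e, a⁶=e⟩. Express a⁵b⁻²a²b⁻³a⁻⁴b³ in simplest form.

Multiply left to right, reducing at each step:
  (a⁵) · b⁻² = a⁵b⁴
  (a⁵b⁴) · a² = ab⁴
  (ab⁴) · b⁻³ = ab
  (ab) · a⁻⁴ = a³b
  (a³b) · b³ = a³b⁴

Answer: a³b⁴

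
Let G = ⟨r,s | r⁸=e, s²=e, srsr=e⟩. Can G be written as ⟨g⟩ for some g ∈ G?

Every cyclic group is abelian. But r·s = rs while s·r = r⁷s, so r·s ≠ s·r and G is not abelian. Hence G is not cyclic.

Answer: No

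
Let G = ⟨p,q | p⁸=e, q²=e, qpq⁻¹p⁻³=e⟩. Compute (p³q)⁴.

Compute successive powers of (p³q), reducing at each step:
  (p³q)²: (p³q) · p³ = p⁴q;   (p⁴q) · q = p⁴
  (p³q)³: (p⁴) · p³ = p⁷;   (p⁷) · q = p⁷q
  (p³q)⁴: (p⁷q) · p³ = q;   q · q = e

Answer: e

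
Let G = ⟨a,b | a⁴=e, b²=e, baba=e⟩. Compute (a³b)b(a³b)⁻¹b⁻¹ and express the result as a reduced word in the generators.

[(a³b), b] = (a³b)·b·(a³b)⁻¹·b⁻¹.
  (a³b) · b = a³
  (a³) · (a³b) = a²b
  (a²b) · b = a²

Answer: a²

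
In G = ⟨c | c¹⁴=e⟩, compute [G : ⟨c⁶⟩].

First find ord(c⁶) by computing successive powers:
  (c⁶)¹ = c⁶, (c⁶)² = c¹², (c⁶)³ = c⁴, (c⁶)⁴ = c¹⁰, (c⁶)⁵ = c², (c⁶)⁶ = c⁸, (c⁶)⁷ = e.
So |⟨c⁶⟩| = ord(c⁶) = 7. With |G| = 14, by Lagrange [G : ⟨c⁶⟩] = 14/7 = 2.

Answer: 2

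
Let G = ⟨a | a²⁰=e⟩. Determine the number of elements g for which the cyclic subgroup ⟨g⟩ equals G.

G is cyclic of order 20. An element generates G iff its order is 20, and a cyclic group of order 20 has exactly φ(20) = 8 such elements.

Answer: 8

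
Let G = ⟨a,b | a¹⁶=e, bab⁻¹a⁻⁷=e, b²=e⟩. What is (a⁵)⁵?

Compute successive powers of (a⁵), reducing at each step:
  (a⁵)²: (a⁵) · a⁵ = a¹⁰
  (a⁵)³: (a¹⁰) · a⁵ = a¹⁵
  (a⁵)⁴: (a¹⁵) · a⁵ = a⁴
  (a⁵)⁵: (a⁴) · a⁵ = a⁹

Answer: a⁹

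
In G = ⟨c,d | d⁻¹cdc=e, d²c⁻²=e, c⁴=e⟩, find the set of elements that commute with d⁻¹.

⟨d⁻¹⟩ ⊆ C_G(d⁻¹) since powers of d⁻¹ commute with d⁻¹; so |C_G(d⁻¹)| ≥ |⟨d⁻¹⟩| = 4.
By orbit–stabilizer, |C_G(d⁻¹)| = |G| / |conj. class of d⁻¹| = 8 / 2 = 4.
The 4 elements commuting with d⁻¹ are {e, c², d, d⁻¹}.

Answer: {e, c², d, d⁻¹}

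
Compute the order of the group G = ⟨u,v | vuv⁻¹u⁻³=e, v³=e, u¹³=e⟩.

Enumerate words in the generators, reducing via the relations: the distinct elements are
  {e, u, v, uv, u², u³, u⁴, u⁵, u⁶, u⁷, u⁸, u⁹, v², uv², u²v, u³v, u¹², u¹¹, u¹⁰, u⁴v, u⁵v, u⁶v, u⁷v, u⁸v, u⁹v, u²v², u³v², u¹²v, u¹¹v, u¹⁰v, u⁴v², u⁵v², u⁶v², u⁷v², u⁸v², u⁹v², u¹²v², u¹¹v², u¹⁰v²}.
No further products give new elements, so |G| = 39.

Answer: 39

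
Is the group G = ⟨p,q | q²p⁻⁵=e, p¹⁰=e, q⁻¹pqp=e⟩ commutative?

p·q = pq but q·p = p⁴q⁻¹, so p·q ≠ q·p and G is not abelian.

Answer: No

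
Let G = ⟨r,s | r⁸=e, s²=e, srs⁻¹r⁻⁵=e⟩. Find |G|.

Enumerate words in the generators, reducing via the relations: the distinct elements are
  {e, r, s, rs, r², r³, r⁴, r⁵, r⁶, r⁷, r²s, r³s, r⁴s, r⁵s, r⁶s, r⁷s}.
No further products give new elements, so |G| = 16.

Answer: 16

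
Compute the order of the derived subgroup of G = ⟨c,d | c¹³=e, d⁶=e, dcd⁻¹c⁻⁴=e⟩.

G' = [G, G] is generated by all commutators. The generator-pair commutators are: [c, d] = c¹⁰.
The subgroup they normally generate is {e, c, c², c³, c⁴, c⁵, c⁶, c⁷, c⁸, c⁹, c¹⁰, c¹¹, c¹²}, of order 13.
Check: |G/G'| = 78/13 = 6 is the order of the abelianisation.

Answer: 13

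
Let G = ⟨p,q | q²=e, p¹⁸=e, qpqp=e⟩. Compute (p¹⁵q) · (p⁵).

Compute (p¹⁵q) · (p⁵) by multiplying left to right and reducing via the relations at each step:
  (p¹⁵q) · p⁵ = p¹⁰q

Answer: p¹⁰q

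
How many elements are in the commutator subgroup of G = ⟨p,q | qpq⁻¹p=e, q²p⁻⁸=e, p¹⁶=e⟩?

G' = [G, G] is generated by all commutators. The generator-pair commutators are: [p, q] = p².
The subgroup they normally generate is {e, p², p⁴, p⁶, p⁸, p¹⁰, p¹², p¹⁴}, of order 8.
Check: |G/G'| = 32/8 = 4 is the order of the abelianisation.

Answer: 8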